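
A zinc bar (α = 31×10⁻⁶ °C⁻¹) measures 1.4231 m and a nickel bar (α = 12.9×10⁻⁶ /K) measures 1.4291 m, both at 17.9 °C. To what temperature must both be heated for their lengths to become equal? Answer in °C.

T = 251.5 °C

L₁(1 + α₁ΔT) = L₂(1 + α₂ΔT) ⇒ ΔT = (L₂ − L₁)/(α₁L₁ − α₂L₂)
L₂ − L₁ = 1.4291 − 1.4231 = 6.00×10⁻³ m
α₁L₁ − α₂L₂ = 31×10⁻⁶×1.4231 − 12.9×10⁻⁶×1.4291 = 2.568071×10⁻⁵ m/K
ΔT = 6.00×10⁻³ / 2.568071×10⁻⁵ = 233.638 K
T = 17.9 + 233.638 = 251.538 °C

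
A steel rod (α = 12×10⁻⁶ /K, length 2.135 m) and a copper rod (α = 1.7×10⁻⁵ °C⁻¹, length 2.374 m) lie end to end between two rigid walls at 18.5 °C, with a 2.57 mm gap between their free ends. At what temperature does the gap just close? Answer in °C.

Gap closes when ΔL₁ + ΔL₂ = 2.57 mm = 2.57×10⁻³ m
(α₁L₁ + α₂L₂)ΔT = g
α₁L₁ + α₂L₂ = 12×10⁻⁶×2.135 + 1.7×10⁻⁵×2.374 = 6.5978×10⁻⁵ m/K
ΔT = 2.57×10⁻³ / 6.5978×10⁻⁵ = 38.952 K
T = 18.5 + 38.952 = 57.452 °C

T = 57.5 °C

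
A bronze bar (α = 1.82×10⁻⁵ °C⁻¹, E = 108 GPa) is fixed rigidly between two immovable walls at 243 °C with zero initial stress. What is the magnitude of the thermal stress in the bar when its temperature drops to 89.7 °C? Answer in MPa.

Fully constrained: the free strain ε = αΔT is blocked, so σ = Eε = EαΔT.
|ΔT| = 153.3 K
σ = 108×10⁹ × 1.82×10⁻⁵ × 153.3 = 3.01×10⁸ Pa

σ = 301 MPa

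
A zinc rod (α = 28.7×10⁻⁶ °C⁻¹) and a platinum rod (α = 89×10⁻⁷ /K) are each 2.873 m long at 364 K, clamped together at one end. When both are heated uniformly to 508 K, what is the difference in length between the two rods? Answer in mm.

8.19 mm

ΔT = 144 K
zinc: ΔL = 28.7×10⁻⁶ × 2.873 m × 144 = 1.1874×10⁻² m = 11.874 mm
platinum: ΔL = 89×10⁻⁷ × 2.873 m × 144 = 3.6820×10⁻³ m = 3.6820 mm
difference = 11.874 − 3.6820 = 8.192 mm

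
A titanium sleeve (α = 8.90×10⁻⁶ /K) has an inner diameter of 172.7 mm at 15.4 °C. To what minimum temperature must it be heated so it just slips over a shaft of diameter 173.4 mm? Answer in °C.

Required Δd = 173.4 − 172.7 = 0.7 mm
Δd = αd₀ΔT ⇒ ΔT = Δd/(αd₀) = 0.7 / (8.90×10⁻⁶ × 172.7) = 455.42 K
T_min = 15.4 + 455.42 = 470.82 °C

T = 471 °C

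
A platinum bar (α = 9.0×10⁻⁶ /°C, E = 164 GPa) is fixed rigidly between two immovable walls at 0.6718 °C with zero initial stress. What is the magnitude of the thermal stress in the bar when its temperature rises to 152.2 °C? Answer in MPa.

Fully constrained: the free strain ε = αΔT is blocked, so σ = Eε = EαΔT.
|ΔT| = 151.5282 K
σ = 164×10⁹ × 9.0×10⁻⁶ × 151.5282 = 2.24×10⁸ Pa

σ = 224 MPa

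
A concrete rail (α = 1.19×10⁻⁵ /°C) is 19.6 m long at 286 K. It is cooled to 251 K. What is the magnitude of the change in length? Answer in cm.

|ΔT| = |251 − 286| = 35 K
ΔL = αL₀ΔT = (1.19×10⁻⁵)(19.6)(35) = 8.16×10⁻³ m

ΔL = 0.816 cm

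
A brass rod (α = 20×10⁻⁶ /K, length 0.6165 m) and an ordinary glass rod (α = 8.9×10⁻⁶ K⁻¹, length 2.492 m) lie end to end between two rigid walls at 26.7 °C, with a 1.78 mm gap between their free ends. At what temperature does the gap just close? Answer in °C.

Gap closes when ΔL₁ + ΔL₂ = 1.78 mm = 1.78×10⁻³ m
(α₁L₁ + α₂L₂)ΔT = g
α₁L₁ + α₂L₂ = 20×10⁻⁶×0.6165 + 8.9×10⁻⁶×2.492 = 3.45088×10⁻⁵ m/K
ΔT = 1.78×10⁻³ / 3.45088×10⁻⁵ = 51.581 K
T = 26.7 + 51.581 = 78.281 °C

T = 78.3 °C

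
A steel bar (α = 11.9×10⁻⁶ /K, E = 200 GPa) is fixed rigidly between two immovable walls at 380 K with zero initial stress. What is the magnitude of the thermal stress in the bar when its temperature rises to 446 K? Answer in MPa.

σ = 157 MPa

Fully constrained: the free strain ε = αΔT is blocked, so σ = Eε = EαΔT.
|ΔT| = 66 K
σ = 200×10⁹ × 11.9×10⁻⁶ × 66 = 1.57×10⁸ Pa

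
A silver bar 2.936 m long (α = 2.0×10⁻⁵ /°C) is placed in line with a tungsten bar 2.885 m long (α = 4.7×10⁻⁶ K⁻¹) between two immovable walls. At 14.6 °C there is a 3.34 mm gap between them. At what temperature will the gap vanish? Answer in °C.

T = 60.8 °C

Gap closes when ΔL₁ + ΔL₂ = 3.34 mm = 3.34×10⁻³ m
(α₁L₁ + α₂L₂)ΔT = g
α₁L₁ + α₂L₂ = 2.0×10⁻⁵×2.936 + 4.7×10⁻⁶×2.885 = 7.22795×10⁻⁵ m/K
ΔT = 3.34×10⁻³ / 7.22795×10⁻⁵ = 46.210 K
T = 14.6 + 46.210 = 60.810 °C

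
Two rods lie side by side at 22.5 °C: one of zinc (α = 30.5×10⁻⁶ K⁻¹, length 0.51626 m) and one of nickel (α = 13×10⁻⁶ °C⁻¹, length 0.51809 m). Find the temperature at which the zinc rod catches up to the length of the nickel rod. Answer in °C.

T = 225.6 °C

L₁(1 + α₁ΔT) = L₂(1 + α₂ΔT) ⇒ ΔT = (L₂ − L₁)/(α₁L₁ − α₂L₂)
L₂ − L₁ = 0.51809 − 0.51626 = 1.83×10⁻³ m
α₁L₁ − α₂L₂ = 30.5×10⁻⁶×0.51626 − 13×10⁻⁶×0.51809 = 9.01076×10⁻⁶ m/K
ΔT = 1.83×10⁻³ / 9.01076×10⁻⁶ = 203.091 K
T = 22.5 + 203.091 = 225.591 °C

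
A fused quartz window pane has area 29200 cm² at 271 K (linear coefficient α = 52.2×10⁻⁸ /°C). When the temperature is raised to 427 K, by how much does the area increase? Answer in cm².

Area coefficient ≈ 2α; |ΔT| = 156 K
ΔA = 2αA₀ΔT = 2(52.2×10⁻⁸)(29200)(156) = 4.76 cm²

ΔA = 4.76 cm²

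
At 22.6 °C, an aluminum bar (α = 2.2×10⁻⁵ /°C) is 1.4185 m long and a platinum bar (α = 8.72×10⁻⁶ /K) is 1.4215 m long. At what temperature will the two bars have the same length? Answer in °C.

Equal length when α₁L₁ΔT − α₂L₂ΔT = L₂ − L₁ = 3.00×10⁻³ m
α₁L₁ = 3.1207×10⁻⁵, α₂L₂ = 1.239548×10⁻⁵ → Δ(αL) = 1.881152×10⁻⁵ m/K
ΔT = 3.00×10⁻³ / 1.881152×10⁻⁵ = 159.477 K, so T = 22.6 + 159.477 = 182.077 °C

T = 182.1 °C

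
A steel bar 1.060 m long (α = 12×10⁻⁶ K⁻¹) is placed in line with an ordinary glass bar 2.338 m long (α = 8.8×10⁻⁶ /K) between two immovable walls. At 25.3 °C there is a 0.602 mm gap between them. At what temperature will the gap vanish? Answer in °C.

T = 43.4 °C

Gap closes when ΔL₁ + ΔL₂ = 0.602 mm = 6.02×10⁻⁴ m
(α₁L₁ + α₂L₂)ΔT = g
α₁L₁ + α₂L₂ = 12×10⁻⁶×1.060 + 8.8×10⁻⁶×2.338 = 3.32944×10⁻⁵ m/K
ΔT = 6.02×10⁻⁴ / 3.32944×10⁻⁵ = 18.081 K
T = 25.3 + 18.081 = 43.381 °C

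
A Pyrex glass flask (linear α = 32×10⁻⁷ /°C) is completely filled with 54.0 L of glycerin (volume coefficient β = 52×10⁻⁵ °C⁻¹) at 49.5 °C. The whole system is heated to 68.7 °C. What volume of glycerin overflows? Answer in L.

0.529 L

The flask also expands: β_container ≈ 3α = 9.6×10⁻⁶ /K
Net overflow = V₀(β_liq − 3α_cont)ΔT
β − 3α = 5.20×10⁻⁴ − 9.6×10⁻⁶ = 5.104×10⁻⁴ /K; ΔT = 19.2 K
ΔV = 54.0 × 5.104×10⁻⁴ × 19.2 = 0.529 L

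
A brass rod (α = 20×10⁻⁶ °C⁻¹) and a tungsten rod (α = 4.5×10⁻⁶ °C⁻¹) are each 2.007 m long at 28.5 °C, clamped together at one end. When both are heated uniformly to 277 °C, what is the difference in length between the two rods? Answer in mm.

ΔT = 248.5 K
brass: ΔL = 20×10⁻⁶ × 2.007 m × 248.5 = 9.9748×10⁻³ m = 9.9748 mm
tungsten: ΔL = 4.5×10⁻⁶ × 2.007 m × 248.5 = 2.2443×10⁻³ m = 2.2443 mm
difference = 9.9748 − 2.2443 = 7.7305 mm

7.73 mm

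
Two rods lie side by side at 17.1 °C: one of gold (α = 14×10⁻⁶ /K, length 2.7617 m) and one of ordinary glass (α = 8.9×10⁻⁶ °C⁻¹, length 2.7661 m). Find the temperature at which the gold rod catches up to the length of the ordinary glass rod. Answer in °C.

T = 330.4 °C

Equal length when α₁L₁ΔT − α₂L₂ΔT = L₂ − L₁ = 4.40×10⁻³ m
α₁L₁ = 3.86638×10⁻⁵, α₂L₂ = 2.461829×10⁻⁵ → Δ(αL) = 1.404551×10⁻⁵ m/K
ΔT = 4.40×10⁻³ / 1.404551×10⁻⁵ = 313.267 K, so T = 17.1 + 313.267 = 330.367 °C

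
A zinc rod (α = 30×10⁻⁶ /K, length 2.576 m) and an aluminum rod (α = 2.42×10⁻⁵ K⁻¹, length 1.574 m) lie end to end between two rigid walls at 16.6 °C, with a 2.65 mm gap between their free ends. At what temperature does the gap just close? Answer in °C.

T = 39.6 °C

α₁L₁ = 7.728×10⁻⁵ m/K, α₂L₂ = 3.80908×10⁻⁵ m/K → total 1.153708×10⁻⁴ m/K
ΔT = g/(α₁L₁+α₂L₂) = 2.65×10⁻³ / 1.153708×10⁻⁴ = 22.969 K
T = 16.6 + 22.969 = 39.569 °C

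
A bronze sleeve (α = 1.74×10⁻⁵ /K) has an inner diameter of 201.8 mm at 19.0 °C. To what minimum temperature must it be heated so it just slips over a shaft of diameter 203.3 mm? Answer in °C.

T = 446 °C

Required Δd = 203.3 − 201.8 = 1.5 mm
Δd = αd₀ΔT ⇒ ΔT = Δd/(αd₀) = 1.5 / (1.74×10⁻⁵ × 201.8) = 427.19 K
T_min = 19.0 + 427.19 = 446.19 °C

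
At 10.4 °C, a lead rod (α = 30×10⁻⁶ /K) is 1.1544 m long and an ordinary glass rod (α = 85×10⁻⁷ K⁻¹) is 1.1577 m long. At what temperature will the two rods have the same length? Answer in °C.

Equal length when α₁L₁ΔT − α₂L₂ΔT = L₂ − L₁ = 3.30×10⁻³ m
α₁L₁ = 3.4632×10⁻⁵, α₂L₂ = 9.84045×10⁻⁶ → Δ(αL) = 2.479155×10⁻⁵ m/K
ΔT = 3.30×10⁻³ / 2.479155×10⁻⁵ = 133.110 K, so T = 10.4 + 133.110 = 143.510 °C

T = 143.5 °C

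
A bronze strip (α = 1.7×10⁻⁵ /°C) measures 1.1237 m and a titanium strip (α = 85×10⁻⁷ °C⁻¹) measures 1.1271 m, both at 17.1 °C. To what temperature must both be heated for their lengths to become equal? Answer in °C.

T = 374.1 °C

Equal length when α₁L₁ΔT − α₂L₂ΔT = L₂ − L₁ = 3.40×10⁻³ m
α₁L₁ = 1.91029×10⁻⁵, α₂L₂ = 9.58035×10⁻⁶ → Δ(αL) = 9.52255×10⁻⁶ m/K
ΔT = 3.40×10⁻³ / 9.52255×10⁻⁶ = 357.047 K, so T = 17.1 + 357.047 = 374.147 °C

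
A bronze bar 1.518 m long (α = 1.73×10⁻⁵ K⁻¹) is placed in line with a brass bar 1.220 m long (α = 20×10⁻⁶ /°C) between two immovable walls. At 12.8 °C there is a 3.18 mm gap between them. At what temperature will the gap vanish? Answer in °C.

α₁L₁ = 2.62614×10⁻⁵ m/K, α₂L₂ = 2.440×10⁻⁵ m/K → total 5.06614×10⁻⁵ m/K
ΔT = g/(α₁L₁+α₂L₂) = 3.18×10⁻³ / 5.06614×10⁻⁵ = 62.770 K
T = 12.8 + 62.770 = 75.570 °C

T = 75.6 °C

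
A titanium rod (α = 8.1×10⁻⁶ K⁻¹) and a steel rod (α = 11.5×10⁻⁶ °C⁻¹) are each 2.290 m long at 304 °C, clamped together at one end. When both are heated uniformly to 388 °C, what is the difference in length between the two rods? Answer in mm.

0.654 mm

ΔT = 84 K
titanium: ΔL = 8.1×10⁻⁶ × 2.290 m × 84 = 1.5581×10⁻³ m = 1.5581 mm
steel: ΔL = 11.5×10⁻⁶ × 2.290 m × 84 = 2.2121×10⁻³ m = 2.2121 mm
difference = 2.2121 − 1.5581 = 0.6540 mm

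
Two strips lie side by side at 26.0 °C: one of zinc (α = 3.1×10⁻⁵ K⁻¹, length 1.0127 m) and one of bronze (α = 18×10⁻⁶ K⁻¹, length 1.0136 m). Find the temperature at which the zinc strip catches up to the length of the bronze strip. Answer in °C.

T = 94.45 °C

L₁(1 + α₁ΔT) = L₂(1 + α₂ΔT) ⇒ ΔT = (L₂ − L₁)/(α₁L₁ − α₂L₂)
L₂ − L₁ = 1.0136 − 1.0127 = 9.00×10⁻⁴ m
α₁L₁ − α₂L₂ = 3.1×10⁻⁵×1.0127 − 18×10⁻⁶×1.0136 = 1.31489×10⁻⁵ m/K
ΔT = 9.00×10⁻⁴ / 1.31489×10⁻⁵ = 68.4468 K
T = 26.0 + 68.4468 = 94.4468 °C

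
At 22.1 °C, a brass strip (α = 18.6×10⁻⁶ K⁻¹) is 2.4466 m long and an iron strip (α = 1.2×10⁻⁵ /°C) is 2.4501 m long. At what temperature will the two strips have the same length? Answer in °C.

T = 239.4 °C

L₁(1 + α₁ΔT) = L₂(1 + α₂ΔT) ⇒ ΔT = (L₂ − L₁)/(α₁L₁ − α₂L₂)
L₂ − L₁ = 2.4501 − 2.4466 = 3.50×10⁻³ m
α₁L₁ − α₂L₂ = 18.6×10⁻⁶×2.4466 − 1.2×10⁻⁵×2.4501 = 1.610556×10⁻⁵ m/K
ΔT = 3.50×10⁻³ / 1.610556×10⁻⁵ = 217.316 K
T = 22.1 + 217.316 = 239.416 °C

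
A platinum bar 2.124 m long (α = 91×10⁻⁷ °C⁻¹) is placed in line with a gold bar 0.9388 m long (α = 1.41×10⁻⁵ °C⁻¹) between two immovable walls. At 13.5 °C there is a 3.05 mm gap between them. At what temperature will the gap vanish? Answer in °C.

T = 107 °C

Gap closes when ΔL₁ + ΔL₂ = 3.05 mm = 3.05×10⁻³ m
(α₁L₁ + α₂L₂)ΔT = g
α₁L₁ + α₂L₂ = 91×10⁻⁷×2.124 + 1.41×10⁻⁵×0.9388 = 3.256548×10⁻⁵ m/K
ΔT = 3.05×10⁻³ / 3.256548×10⁻⁵ = 93.66 K
T = 13.5 + 93.66 = 107.16 °C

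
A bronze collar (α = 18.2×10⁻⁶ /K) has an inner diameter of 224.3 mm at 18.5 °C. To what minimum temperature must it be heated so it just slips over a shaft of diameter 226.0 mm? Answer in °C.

T = 435 °C

Required Δd = 226.0 − 224.3 = 1.7 mm
Δd = αd₀ΔT ⇒ ΔT = Δd/(αd₀) = 1.7 / (18.2×10⁻⁶ × 224.3) = 416.44 K
T_min = 18.5 + 416.44 = 434.94 °C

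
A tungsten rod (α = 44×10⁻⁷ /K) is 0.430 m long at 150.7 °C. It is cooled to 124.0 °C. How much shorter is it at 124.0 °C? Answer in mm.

|ΔT| = |124.0 − 150.7| = 26.7 K
ΔL = αL₀ΔT = (44×10⁻⁷)(0.430)(26.7) = 5.05×10⁻⁵ m

ΔL = 0.0505 mm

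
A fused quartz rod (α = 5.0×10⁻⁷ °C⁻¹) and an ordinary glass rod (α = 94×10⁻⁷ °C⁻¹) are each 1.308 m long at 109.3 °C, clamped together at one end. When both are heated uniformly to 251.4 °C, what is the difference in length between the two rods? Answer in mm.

ΔT = 142.1 K
fused quartz: ΔL = 5.0×10⁻⁷ × 1.308 m × 142.1 = 9.2933×10⁻⁵ m = 0.092933 mm
ordinary glass: ΔL = 94×10⁻⁷ × 1.308 m × 142.1 = 1.7471×10⁻³ m = 1.7471 mm
difference = 1.7471 − 0.092933 = 1.654167 mm

1.65 mm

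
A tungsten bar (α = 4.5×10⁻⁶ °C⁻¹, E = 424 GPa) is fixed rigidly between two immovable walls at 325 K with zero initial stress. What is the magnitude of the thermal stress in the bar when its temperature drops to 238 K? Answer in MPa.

σ = 166 MPa

Fully constrained: the free strain ε = αΔT is blocked, so σ = Eε = EαΔT.
|ΔT| = 87 K
σ = 424×10⁹ × 4.5×10⁻⁶ × 87 = 1.66×10⁸ Pa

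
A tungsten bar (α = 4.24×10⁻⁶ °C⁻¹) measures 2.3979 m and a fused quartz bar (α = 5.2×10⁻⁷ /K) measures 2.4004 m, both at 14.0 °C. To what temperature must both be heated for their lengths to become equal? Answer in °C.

T = 294.3 °C

L₁(1 + α₁ΔT) = L₂(1 + α₂ΔT) ⇒ ΔT = (L₂ − L₁)/(α₁L₁ − α₂L₂)
L₂ − L₁ = 2.4004 − 2.3979 = 2.50×10⁻³ m
α₁L₁ − α₂L₂ = 4.24×10⁻⁶×2.3979 − 5.2×10⁻⁷×2.4004 = 8.918888×10⁻⁶ m/K
ΔT = 2.50×10⁻³ / 8.918888×10⁻⁶ = 280.304 K
T = 14.0 + 280.304 = 294.304 °C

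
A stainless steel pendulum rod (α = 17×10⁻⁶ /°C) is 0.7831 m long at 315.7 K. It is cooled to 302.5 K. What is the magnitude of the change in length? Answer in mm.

|ΔT| = |302.5 − 315.7| = 13.2 K
ΔL = αL₀ΔT = (17×10⁻⁶)(0.7831)(13.2) = 1.76×10⁻⁴ m

ΔL = 0.176 mm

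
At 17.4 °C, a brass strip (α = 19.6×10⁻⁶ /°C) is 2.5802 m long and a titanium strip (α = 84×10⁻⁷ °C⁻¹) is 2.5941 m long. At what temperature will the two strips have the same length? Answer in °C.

T = 500.3 °C

L₁(1 + α₁ΔT) = L₂(1 + α₂ΔT) ⇒ ΔT = (L₂ − L₁)/(α₁L₁ − α₂L₂)
L₂ − L₁ = 2.5941 − 2.5802 = 1.39×10⁻² m
α₁L₁ − α₂L₂ = 19.6×10⁻⁶×2.5802 − 84×10⁻⁷×2.5941 = 2.878148×10⁻⁵ m/K
ΔT = 1.39×10⁻² / 2.878148×10⁻⁵ = 482.949 K
T = 17.4 + 482.949 = 500.349 °C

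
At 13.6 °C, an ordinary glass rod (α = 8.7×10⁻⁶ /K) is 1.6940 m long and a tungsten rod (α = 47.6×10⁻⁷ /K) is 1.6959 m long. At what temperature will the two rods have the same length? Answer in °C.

T = 298.7 °C

L₁(1 + α₁ΔT) = L₂(1 + α₂ΔT) ⇒ ΔT = (L₂ − L₁)/(α₁L₁ − α₂L₂)
L₂ − L₁ = 1.6959 − 1.6940 = 1.90×10⁻³ m
α₁L₁ − α₂L₂ = 8.7×10⁻⁶×1.6940 − 47.6×10⁻⁷×1.6959 = 6.665316×10⁻⁶ m/K
ΔT = 1.90×10⁻³ / 6.665316×10⁻⁶ = 285.058 K
T = 13.6 + 285.058 = 298.658 °C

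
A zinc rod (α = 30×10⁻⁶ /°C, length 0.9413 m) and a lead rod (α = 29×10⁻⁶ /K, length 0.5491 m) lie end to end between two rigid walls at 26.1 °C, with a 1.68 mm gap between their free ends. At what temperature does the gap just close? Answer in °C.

Gap closes when ΔL₁ + ΔL₂ = 1.68 mm = 1.68×10⁻³ m
(α₁L₁ + α₂L₂)ΔT = g
α₁L₁ + α₂L₂ = 30×10⁻⁶×0.9413 + 29×10⁻⁶×0.5491 = 4.41629×10⁻⁵ m/K
ΔT = 1.68×10⁻³ / 4.41629×10⁻⁵ = 38.041 K
T = 26.1 + 38.041 = 64.141 °C

T = 64.1 °C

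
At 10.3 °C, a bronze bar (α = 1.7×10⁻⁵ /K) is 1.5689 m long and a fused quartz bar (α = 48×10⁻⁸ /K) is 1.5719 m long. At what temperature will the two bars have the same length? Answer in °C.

L₁(1 + α₁ΔT) = L₂(1 + α₂ΔT) ⇒ ΔT = (L₂ − L₁)/(α₁L₁ − α₂L₂)
L₂ − L₁ = 1.5719 − 1.5689 = 3.00×10⁻³ m
α₁L₁ − α₂L₂ = 1.7×10⁻⁵×1.5689 − 48×10⁻⁸×1.5719 = 2.5916788×10⁻⁵ m/K
ΔT = 3.00×10⁻³ / 2.5916788×10⁻⁵ = 115.755 K
T = 10.3 + 115.755 = 126.055 °C

T = 126.1 °C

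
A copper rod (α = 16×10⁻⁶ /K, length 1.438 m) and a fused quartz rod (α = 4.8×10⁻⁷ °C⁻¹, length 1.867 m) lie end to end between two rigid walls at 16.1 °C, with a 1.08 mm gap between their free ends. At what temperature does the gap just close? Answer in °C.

T = 61.3 °C

α₁L₁ = 2.3008×10⁻⁵ m/K, α₂L₂ = 8.9616×10⁻⁷ m/K → total 2.390416×10⁻⁵ m/K
ΔT = g/(α₁L₁+α₂L₂) = 1.08×10⁻³ / 2.390416×10⁻⁵ = 45.180 K
T = 16.1 + 45.180 = 61.280 °C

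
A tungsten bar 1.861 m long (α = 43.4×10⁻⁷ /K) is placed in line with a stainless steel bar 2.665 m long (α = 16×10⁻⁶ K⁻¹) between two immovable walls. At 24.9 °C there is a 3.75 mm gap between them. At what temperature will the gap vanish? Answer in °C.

T = 98.8 °C

α₁L₁ = 8.07674×10⁻⁶ m/K, α₂L₂ = 4.264×10⁻⁵ m/K → total 5.071674×10⁻⁵ m/K
ΔT = g/(α₁L₁+α₂L₂) = 3.75×10⁻³ / 5.071674×10⁻⁵ = 73.940 K
T = 24.9 + 73.940 = 98.840 °C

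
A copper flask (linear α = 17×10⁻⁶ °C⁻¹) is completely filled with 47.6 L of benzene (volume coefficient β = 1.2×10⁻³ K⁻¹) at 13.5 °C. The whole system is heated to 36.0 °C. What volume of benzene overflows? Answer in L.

1.23 L

The flask also expands: β_container ≈ 3α = 5.1×10⁻⁵ /K
Net overflow = V₀(β_liq − 3α_cont)ΔT
β − 3α = 1.20×10⁻³ − 5.1×10⁻⁵ = 1.149×10⁻³ /K; ΔT = 22.5 K
ΔV = 47.6 × 1.149×10⁻³ × 22.5 = 1.23 L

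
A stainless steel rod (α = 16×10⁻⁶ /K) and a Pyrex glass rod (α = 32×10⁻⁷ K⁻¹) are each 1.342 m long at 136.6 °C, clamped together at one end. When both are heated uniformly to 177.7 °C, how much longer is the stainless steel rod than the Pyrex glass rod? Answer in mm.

ΔT = 41.1 K
stainless steel: ΔL = 16×10⁻⁶ × 1.342 m × 41.1 = 8.8250×10⁻⁴ m = 0.88250 mm
Pyrex glass: ΔL = 32×10⁻⁷ × 1.342 m × 41.1 = 1.7650×10⁻⁴ m = 0.17650 mm
difference = 0.88250 − 0.17650 = 0.7060 mm

0.706 mm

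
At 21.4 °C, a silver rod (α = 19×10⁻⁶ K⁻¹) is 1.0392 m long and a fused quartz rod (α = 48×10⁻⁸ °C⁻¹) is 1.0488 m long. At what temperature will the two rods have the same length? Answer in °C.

Equal length when α₁L₁ΔT − α₂L₂ΔT = L₂ − L₁ = 9.60×10⁻³ m
α₁L₁ = 1.97448×10⁻⁵, α₂L₂ = 5.03424×10⁻⁷ → Δ(αL) = 1.9241376×10⁻⁵ m/K
ΔT = 9.60×10⁻³ / 1.9241376×10⁻⁵ = 498.925 K, so T = 21.4 + 498.925 = 520.325 °C

T = 520.3 °C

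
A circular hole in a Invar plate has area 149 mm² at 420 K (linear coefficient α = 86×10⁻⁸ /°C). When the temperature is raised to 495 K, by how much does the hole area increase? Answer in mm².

Area coefficient ≈ 2α; |ΔT| = 75 K
ΔA = 2αA₀ΔT = 2(86×10⁻⁸)(149)(75) = 0.0192 mm²

ΔA = 0.0192 mm²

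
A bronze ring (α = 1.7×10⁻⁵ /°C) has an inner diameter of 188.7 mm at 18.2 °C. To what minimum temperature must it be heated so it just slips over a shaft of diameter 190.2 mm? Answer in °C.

Required Δd = 190.2 − 188.7 = 1.5 mm
Δd = αd₀ΔT ⇒ ΔT = Δd/(αd₀) = 1.5 / (1.7×10⁻⁵ × 188.7) = 467.60 K
T_min = 18.2 + 467.60 = 485.80 °C

T = 486 °C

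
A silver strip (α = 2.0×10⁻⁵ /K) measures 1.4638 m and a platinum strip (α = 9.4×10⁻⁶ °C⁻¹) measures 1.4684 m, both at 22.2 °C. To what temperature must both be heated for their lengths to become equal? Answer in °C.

T = 319.5 °C

L₁(1 + α₁ΔT) = L₂(1 + α₂ΔT) ⇒ ΔT = (L₂ − L₁)/(α₁L₁ − α₂L₂)
L₂ − L₁ = 1.4684 − 1.4638 = 4.60×10⁻³ m
α₁L₁ − α₂L₂ = 2.0×10⁻⁵×1.4638 − 9.4×10⁻⁶×1.4684 = 1.547304×10⁻⁵ m/K
ΔT = 4.60×10⁻³ / 1.547304×10⁻⁵ = 297.291 K
T = 22.2 + 297.291 = 319.491 °C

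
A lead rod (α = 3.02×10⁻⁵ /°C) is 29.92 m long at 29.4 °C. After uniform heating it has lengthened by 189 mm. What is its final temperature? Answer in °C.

ΔL = αL₀ΔT ⇒ ΔT = ΔL / (αL₀)
ΔT = 189×10⁻³ m / (3.02×10⁻⁵ × 29.92 m) = 209.17 K
T = 29.4 + 209.17 = 238.57 °C

T = 239 °C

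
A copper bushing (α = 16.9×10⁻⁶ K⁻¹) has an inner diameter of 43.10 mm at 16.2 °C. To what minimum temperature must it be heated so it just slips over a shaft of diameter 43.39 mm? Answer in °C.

Required Δd = 43.39 − 43.10 = 0.29 mm
Δd = αd₀ΔT ⇒ ΔT = Δd/(αd₀) = 0.29 / (16.9×10⁻⁶ × 43.10) = 398.14 K
T_min = 16.2 + 398.14 = 414.34 °C

T = 414 °C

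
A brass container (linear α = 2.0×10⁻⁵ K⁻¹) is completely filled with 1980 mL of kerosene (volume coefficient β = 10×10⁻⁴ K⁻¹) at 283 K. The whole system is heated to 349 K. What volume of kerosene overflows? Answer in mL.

123 mL

The container also expands: β_container ≈ 3α = 6.0×10⁻⁵ /K
Net overflow = V₀(β_liq − 3α_cont)ΔT
β − 3α = 1.00×10⁻³ − 6.0×10⁻⁵ = 9.40×10⁻⁴ /K; ΔT = 66 K
ΔV = 1980 × 9.40×10⁻⁴ × 66 = 123 mL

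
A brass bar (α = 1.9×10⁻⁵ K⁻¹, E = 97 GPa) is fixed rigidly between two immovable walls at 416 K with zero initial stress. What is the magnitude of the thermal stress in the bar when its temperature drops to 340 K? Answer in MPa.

Fully constrained: the free strain ε = αΔT is blocked, so σ = Eε = EαΔT.
|ΔT| = 76 K
σ = 97.0×10⁹ × 1.9×10⁻⁵ × 76 = 1.40×10⁸ Pa

σ = 140 MPa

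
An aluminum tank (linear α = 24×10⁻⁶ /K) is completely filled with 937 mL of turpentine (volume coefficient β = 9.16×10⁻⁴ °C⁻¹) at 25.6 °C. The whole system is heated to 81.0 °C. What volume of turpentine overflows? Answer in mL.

43.8 mL

The tank also expands: β_container ≈ 3α = 7.2×10⁻⁵ /K
Net overflow = V₀(β_liq − 3α_cont)ΔT
β − 3α = 9.16×10⁻⁴ − 7.2×10⁻⁵ = 8.44×10⁻⁴ /K; ΔT = 55.4 K
ΔV = 937 × 8.44×10⁻⁴ × 55.4 = 43.8 mL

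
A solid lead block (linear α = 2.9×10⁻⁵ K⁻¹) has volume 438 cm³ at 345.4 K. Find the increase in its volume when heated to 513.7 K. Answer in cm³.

ΔV = 6.41 cm³

Isotropic solid: β ≈ 3α = 8.7×10⁻⁵ /K; ΔT = 168.3 K
ΔV = 3αV₀ΔT = 3(2.9×10⁻⁵)(438)(168.3) = 6.41 cm³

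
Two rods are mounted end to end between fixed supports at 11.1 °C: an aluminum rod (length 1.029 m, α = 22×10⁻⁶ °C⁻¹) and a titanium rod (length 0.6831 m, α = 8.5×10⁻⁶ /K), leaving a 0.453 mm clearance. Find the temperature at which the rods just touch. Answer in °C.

α₁L₁ = 2.2638×10⁻⁵ m/K, α₂L₂ = 5.80635×10⁻⁶ m/K → total 2.844435×10⁻⁵ m/K
ΔT = g/(α₁L₁+α₂L₂) = 4.53×10⁻⁴ / 2.844435×10⁻⁵ = 15.926 K
T = 11.1 + 15.926 = 27.026 °C

T = 27.0 °C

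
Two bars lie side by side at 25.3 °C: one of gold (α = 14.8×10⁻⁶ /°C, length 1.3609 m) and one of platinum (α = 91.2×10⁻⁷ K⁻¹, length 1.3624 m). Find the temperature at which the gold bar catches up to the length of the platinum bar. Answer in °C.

T = 219.7 °C

Equal length when α₁L₁ΔT − α₂L₂ΔT = L₂ − L₁ = 1.50×10⁻³ m
α₁L₁ = 2.014132×10⁻⁵, α₂L₂ = 1.2425088×10⁻⁵ → Δ(αL) = 7.716232×10⁻⁶ m/K
ΔT = 1.50×10⁻³ / 7.716232×10⁻⁶ = 194.395 K, so T = 25.3 + 194.395 = 219.695 °C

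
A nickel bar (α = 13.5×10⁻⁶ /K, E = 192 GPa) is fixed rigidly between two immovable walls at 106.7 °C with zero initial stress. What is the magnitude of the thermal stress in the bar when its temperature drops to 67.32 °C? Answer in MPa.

Fully constrained: the free strain ε = αΔT is blocked, so σ = Eε = EαΔT.
|ΔT| = 39.38 K
σ = 192×10⁹ × 13.5×10⁻⁶ × 39.38 = 1.02×10⁸ Pa

σ = 102 MPa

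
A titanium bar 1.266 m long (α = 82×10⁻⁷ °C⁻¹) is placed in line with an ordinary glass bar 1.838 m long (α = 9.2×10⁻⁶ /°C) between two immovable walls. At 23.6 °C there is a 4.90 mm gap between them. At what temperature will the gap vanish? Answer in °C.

α₁L₁ = 1.03812×10⁻⁵ m/K, α₂L₂ = 1.69096×10⁻⁵ m/K → total 2.72908×10⁻⁵ m/K
ΔT = g/(α₁L₁+α₂L₂) = 4.90×10⁻³ / 2.72908×10⁻⁵ = 179.55 K
T = 23.6 + 179.55 = 203.15 °C

T = 203 °C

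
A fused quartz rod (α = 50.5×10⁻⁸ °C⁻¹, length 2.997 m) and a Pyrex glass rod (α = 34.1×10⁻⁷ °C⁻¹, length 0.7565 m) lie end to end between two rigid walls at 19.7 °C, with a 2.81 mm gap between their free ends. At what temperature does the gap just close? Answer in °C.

T = 706 °C

Gap closes when ΔL₁ + ΔL₂ = 2.81 mm = 2.81×10⁻³ m
(α₁L₁ + α₂L₂)ΔT = g
α₁L₁ + α₂L₂ = 50.5×10⁻⁸×2.997 + 34.1×10⁻⁷×0.7565 = 4.09315×10⁻⁶ m/K
ΔT = 2.81×10⁻³ / 4.09315×10⁻⁶ = 686.51 K
T = 19.7 + 686.51 = 706.21 °C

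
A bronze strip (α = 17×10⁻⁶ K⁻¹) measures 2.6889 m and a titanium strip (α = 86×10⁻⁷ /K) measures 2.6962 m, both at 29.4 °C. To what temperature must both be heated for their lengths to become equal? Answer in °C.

Equal length when α₁L₁ΔT − α₂L₂ΔT = L₂ − L₁ = 7.30×10⁻³ m
α₁L₁ = 4.57113×10⁻⁵, α₂L₂ = 2.318732×10⁻⁵ → Δ(αL) = 2.252398×10⁻⁵ m/K
ΔT = 7.30×10⁻³ / 2.252398×10⁻⁵ = 324.099 K, so T = 29.4 + 324.099 = 353.499 °C

T = 353.5 °C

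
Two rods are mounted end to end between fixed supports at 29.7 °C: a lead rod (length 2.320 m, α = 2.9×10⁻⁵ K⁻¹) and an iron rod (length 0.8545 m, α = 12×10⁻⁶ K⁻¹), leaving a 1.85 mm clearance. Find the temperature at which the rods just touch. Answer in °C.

α₁L₁ = 6.728×10⁻⁵ m/K, α₂L₂ = 1.0254×10⁻⁵ m/K → total 7.7534×10⁻⁵ m/K
ΔT = g/(α₁L₁+α₂L₂) = 1.85×10⁻³ / 7.7534×10⁻⁵ = 23.860 K
T = 29.7 + 23.860 = 53.560 °C

T = 53.6 °C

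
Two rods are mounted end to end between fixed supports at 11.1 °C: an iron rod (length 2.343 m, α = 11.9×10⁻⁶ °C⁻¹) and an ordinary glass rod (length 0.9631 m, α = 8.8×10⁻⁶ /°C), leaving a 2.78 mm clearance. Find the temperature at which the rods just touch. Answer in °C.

T = 87.6 °C

α₁L₁ = 2.78817×10⁻⁵ m/K, α₂L₂ = 8.47528×10⁻⁶ m/K → total 3.635698×10⁻⁵ m/K
ΔT = g/(α₁L₁+α₂L₂) = 2.78×10⁻³ / 3.635698×10⁻⁵ = 76.464 K
T = 11.1 + 76.464 = 87.564 °C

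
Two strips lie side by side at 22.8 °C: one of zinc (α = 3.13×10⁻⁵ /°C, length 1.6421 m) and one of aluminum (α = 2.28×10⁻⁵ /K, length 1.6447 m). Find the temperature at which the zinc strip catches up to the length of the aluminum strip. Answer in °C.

L₁(1 + α₁ΔT) = L₂(1 + α₂ΔT) ⇒ ΔT = (L₂ − L₁)/(α₁L₁ − α₂L₂)
L₂ − L₁ = 1.6447 − 1.6421 = 2.60×10⁻³ m
α₁L₁ − α₂L₂ = 3.13×10⁻⁵×1.6421 − 2.28×10⁻⁵×1.6447 = 1.389857×10⁻⁵ m/K
ΔT = 2.60×10⁻³ / 1.389857×10⁻⁵ = 187.070 K
T = 22.8 + 187.070 = 209.870 °C

T = 209.9 °C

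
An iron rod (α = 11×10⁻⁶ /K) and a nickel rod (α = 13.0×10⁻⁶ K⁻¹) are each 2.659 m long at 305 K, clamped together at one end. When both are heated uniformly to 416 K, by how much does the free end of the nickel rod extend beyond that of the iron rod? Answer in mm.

0.590 mm

ΔT = 111 K
iron: ΔL = 11×10⁻⁶ × 2.659 m × 111 = 3.2466×10⁻³ m = 3.2466 mm
nickel: ΔL = 13.0×10⁻⁶ × 2.659 m × 111 = 3.8369×10⁻³ m = 3.8369 mm
difference = 3.8369 − 3.2466 = 0.5903 mm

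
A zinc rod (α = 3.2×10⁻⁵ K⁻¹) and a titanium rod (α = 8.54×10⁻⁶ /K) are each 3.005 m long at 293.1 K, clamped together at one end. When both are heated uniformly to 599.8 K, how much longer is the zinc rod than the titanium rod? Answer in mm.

ΔT = 306.7 K
zinc: ΔL = 3.2×10⁻⁵ × 3.005 m × 306.7 = 2.9492×10⁻² m = 29.492 mm
titanium: ΔL = 8.54×10⁻⁶ × 3.005 m × 306.7 = 7.8708×10⁻³ m = 7.8708 mm
difference = 29.492 − 7.8708 = 21.6212 mm

21.6 mm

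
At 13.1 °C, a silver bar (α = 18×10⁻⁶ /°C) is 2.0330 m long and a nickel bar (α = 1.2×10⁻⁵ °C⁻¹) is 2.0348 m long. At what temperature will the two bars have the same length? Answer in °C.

L₁(1 + α₁ΔT) = L₂(1 + α₂ΔT) ⇒ ΔT = (L₂ − L₁)/(α₁L₁ − α₂L₂)
L₂ − L₁ = 2.0348 − 2.0330 = 1.80×10⁻³ m
α₁L₁ − α₂L₂ = 18×10⁻⁶×2.0330 − 1.2×10⁻⁵×2.0348 = 1.21764×10⁻⁵ m/K
ΔT = 1.80×10⁻³ / 1.21764×10⁻⁵ = 147.827 K
T = 13.1 + 147.827 = 160.927 °C

T = 160.9 °C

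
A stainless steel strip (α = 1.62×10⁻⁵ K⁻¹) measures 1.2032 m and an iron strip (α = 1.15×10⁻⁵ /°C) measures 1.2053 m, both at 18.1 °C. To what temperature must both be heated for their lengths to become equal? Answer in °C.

L₁(1 + α₁ΔT) = L₂(1 + α₂ΔT) ⇒ ΔT = (L₂ − L₁)/(α₁L₁ − α₂L₂)
L₂ − L₁ = 1.2053 − 1.2032 = 2.10×10⁻³ m
α₁L₁ − α₂L₂ = 1.62×10⁻⁵×1.2032 − 1.15×10⁻⁵×1.2053 = 5.63089×10⁻⁶ m/K
ΔT = 2.10×10⁻³ / 5.63089×10⁻⁶ = 372.943 K
T = 18.1 + 372.943 = 391.043 °C

T = 391.0 °C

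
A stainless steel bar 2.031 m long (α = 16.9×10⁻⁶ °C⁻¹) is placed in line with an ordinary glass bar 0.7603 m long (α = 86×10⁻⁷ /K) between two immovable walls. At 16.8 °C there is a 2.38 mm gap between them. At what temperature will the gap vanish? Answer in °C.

T = 75.0 °C

Gap closes when ΔL₁ + ΔL₂ = 2.38 mm = 2.38×10⁻³ m
(α₁L₁ + α₂L₂)ΔT = g
α₁L₁ + α₂L₂ = 16.9×10⁻⁶×2.031 + 86×10⁻⁷×0.7603 = 4.086248×10⁻⁵ m/K
ΔT = 2.38×10⁻³ / 4.086248×10⁻⁵ = 58.244 K
T = 16.8 + 58.244 = 75.044 °C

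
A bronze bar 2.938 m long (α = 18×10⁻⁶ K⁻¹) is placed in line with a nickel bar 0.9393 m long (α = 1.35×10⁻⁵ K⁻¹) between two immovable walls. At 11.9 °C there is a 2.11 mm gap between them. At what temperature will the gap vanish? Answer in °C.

T = 44.1 °C

Gap closes when ΔL₁ + ΔL₂ = 2.11 mm = 2.11×10⁻³ m
(α₁L₁ + α₂L₂)ΔT = g
α₁L₁ + α₂L₂ = 18×10⁻⁶×2.938 + 1.35×10⁻⁵×0.9393 = 6.556455×10⁻⁵ m/K
ΔT = 2.11×10⁻³ / 6.556455×10⁻⁵ = 32.182 K
T = 11.9 + 32.182 = 44.082 °C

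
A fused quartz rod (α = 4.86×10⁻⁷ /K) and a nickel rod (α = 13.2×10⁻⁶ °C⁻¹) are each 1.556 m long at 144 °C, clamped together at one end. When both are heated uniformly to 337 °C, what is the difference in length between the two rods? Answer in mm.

3.82 mm

ΔT = 193 K
fused quartz: ΔL = 4.86×10⁻⁷ × 1.556 m × 193 = 1.4595×10⁻⁴ m = 0.14595 mm
nickel: ΔL = 13.2×10⁻⁶ × 1.556 m × 193 = 3.9641×10⁻³ m = 3.9641 mm
difference = 3.9641 − 0.14595 = 3.81815 mm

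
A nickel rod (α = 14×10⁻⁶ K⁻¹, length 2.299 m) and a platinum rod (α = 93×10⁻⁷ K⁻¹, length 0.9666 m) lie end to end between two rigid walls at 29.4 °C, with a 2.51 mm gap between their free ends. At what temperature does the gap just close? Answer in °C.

T = 90.4 °C

α₁L₁ = 3.2186×10⁻⁵ m/K, α₂L₂ = 8.98938×10⁻⁶ m/K → total 4.117538×10⁻⁵ m/K
ΔT = g/(α₁L₁+α₂L₂) = 2.51×10⁻³ / 4.117538×10⁻⁵ = 60.959 K
T = 29.4 + 60.959 = 90.359 °C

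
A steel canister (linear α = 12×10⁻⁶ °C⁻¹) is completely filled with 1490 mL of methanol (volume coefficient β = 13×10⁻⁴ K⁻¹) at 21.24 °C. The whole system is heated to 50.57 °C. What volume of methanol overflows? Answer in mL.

55.2 mL

The canister also expands: β_container ≈ 3α = 3.6×10⁻⁵ /K
Net overflow = V₀(β_liq − 3α_cont)ΔT
β − 3α = 1.30×10⁻³ − 3.6×10⁻⁵ = 1.264×10⁻³ /K; ΔT = 29.33 K
ΔV = 1490 × 1.264×10⁻³ × 29.33 = 55.2 mL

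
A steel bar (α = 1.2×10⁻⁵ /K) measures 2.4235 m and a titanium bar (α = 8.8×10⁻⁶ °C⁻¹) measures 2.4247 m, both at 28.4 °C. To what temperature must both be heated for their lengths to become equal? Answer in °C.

T = 183.3 °C

L₁(1 + α₁ΔT) = L₂(1 + α₂ΔT) ⇒ ΔT = (L₂ − L₁)/(α₁L₁ − α₂L₂)
L₂ − L₁ = 2.4247 − 2.4235 = 1.20×10⁻³ m
α₁L₁ − α₂L₂ = 1.2×10⁻⁵×2.4235 − 8.8×10⁻⁶×2.4247 = 7.74464×10⁻⁶ m/K
ΔT = 1.20×10⁻³ / 7.74464×10⁻⁶ = 154.946 K
T = 28.4 + 154.946 = 183.346 °C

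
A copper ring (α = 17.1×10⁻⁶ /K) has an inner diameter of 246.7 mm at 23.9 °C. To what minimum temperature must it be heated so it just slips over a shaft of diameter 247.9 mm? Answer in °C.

T = 308 °C

Required Δd = 247.9 − 246.7 = 1.2 mm
Δd = αd₀ΔT ⇒ ΔT = Δd/(αd₀) = 1.2 / (17.1×10⁻⁶ × 246.7) = 284.46 K
T_min = 23.9 + 284.46 = 308.36 °C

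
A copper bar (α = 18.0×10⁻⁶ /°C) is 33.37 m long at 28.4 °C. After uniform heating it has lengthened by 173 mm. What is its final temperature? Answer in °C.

T = 316 °C

ΔL = αL₀ΔT ⇒ ΔT = ΔL / (αL₀)
ΔT = 173×10⁻³ m / (18.0×10⁻⁶ × 33.37 m) = 288.02 K
T = 28.4 + 288.02 = 316.42 °C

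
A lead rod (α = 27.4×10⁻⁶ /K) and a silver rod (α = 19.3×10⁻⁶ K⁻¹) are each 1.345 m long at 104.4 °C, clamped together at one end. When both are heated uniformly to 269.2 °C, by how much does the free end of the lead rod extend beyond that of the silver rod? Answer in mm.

1.80 mm

ΔT = 164.8 K
lead: ΔL = 27.4×10⁻⁶ × 1.345 m × 164.8 = 6.0734×10⁻³ m = 6.0734 mm
silver: ΔL = 19.3×10⁻⁶ × 1.345 m × 164.8 = 4.2780×10⁻³ m = 4.2780 mm
difference = 6.0734 − 4.2780 = 1.7954 mm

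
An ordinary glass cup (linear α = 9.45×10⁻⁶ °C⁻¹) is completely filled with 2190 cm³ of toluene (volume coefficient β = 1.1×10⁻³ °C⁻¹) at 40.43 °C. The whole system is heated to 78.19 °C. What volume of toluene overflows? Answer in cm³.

The cup also expands: β_container ≈ 3α = 2.835×10⁻⁵ /K
Net overflow = V₀(β_liq − 3α_cont)ΔT
β − 3α = 1.10×10⁻³ − 2.835×10⁻⁵ = 1.07165×10⁻³ /K; ΔT = 37.76 K
ΔV = 2190 × 1.07165×10⁻³ × 37.76 = 88.6 cm³

88.6 cm³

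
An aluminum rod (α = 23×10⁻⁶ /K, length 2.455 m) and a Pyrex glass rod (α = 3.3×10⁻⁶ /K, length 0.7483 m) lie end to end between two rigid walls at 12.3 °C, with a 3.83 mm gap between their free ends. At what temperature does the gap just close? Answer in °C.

α₁L₁ = 5.6465×10⁻⁵ m/K, α₂L₂ = 2.46939×10⁻⁶ m/K → total 5.893439×10⁻⁵ m/K
ΔT = g/(α₁L₁+α₂L₂) = 3.83×10⁻³ / 5.893439×10⁻⁵ = 64.988 K
T = 12.3 + 64.988 = 77.288 °C

T = 77.3 °C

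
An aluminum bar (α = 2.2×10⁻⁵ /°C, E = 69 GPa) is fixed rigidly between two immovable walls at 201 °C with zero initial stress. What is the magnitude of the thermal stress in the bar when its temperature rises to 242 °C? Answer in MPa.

σ = 62.2 MPa

Fully constrained: the free strain ε = αΔT is blocked, so σ = Eε = EαΔT.
|ΔT| = 41 K
σ = 69.0×10⁹ × 2.2×10⁻⁵ × 41 = 6.22×10⁷ Pa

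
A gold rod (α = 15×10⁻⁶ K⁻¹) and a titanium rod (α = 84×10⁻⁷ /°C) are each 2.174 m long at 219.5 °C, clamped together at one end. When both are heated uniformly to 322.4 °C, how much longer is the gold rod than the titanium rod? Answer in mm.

ΔT = 102.9 K
gold: ΔL = 15×10⁻⁶ × 2.174 m × 102.9 = 3.3556×10⁻³ m = 3.3556 mm
titanium: ΔL = 84×10⁻⁷ × 2.174 m × 102.9 = 1.8791×10⁻³ m = 1.8791 mm
difference = 3.3556 − 1.8791 = 1.4765 mm

1.48 mm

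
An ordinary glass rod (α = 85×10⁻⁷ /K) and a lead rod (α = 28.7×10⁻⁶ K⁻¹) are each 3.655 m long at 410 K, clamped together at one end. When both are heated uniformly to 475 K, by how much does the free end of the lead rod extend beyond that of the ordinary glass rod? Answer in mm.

4.80 mm

ΔT = 65 K
ordinary glass: ΔL = 85×10⁻⁷ × 3.655 m × 65 = 2.0194×10⁻³ m = 2.0194 mm
lead: ΔL = 28.7×10⁻⁶ × 3.655 m × 65 = 6.8184×10⁻³ m = 6.8184 mm
difference = 6.8184 − 2.0194 = 4.7990 mm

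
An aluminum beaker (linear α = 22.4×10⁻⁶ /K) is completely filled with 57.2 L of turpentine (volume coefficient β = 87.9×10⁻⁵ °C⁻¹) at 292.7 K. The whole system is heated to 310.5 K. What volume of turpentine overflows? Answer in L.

0.827 L

The beaker also expands: β_container ≈ 3α = 6.72×10⁻⁵ /K
Net overflow = V₀(β_liq − 3α_cont)ΔT
β − 3α = 8.79×10⁻⁴ − 6.72×10⁻⁵ = 8.118×10⁻⁴ /K; ΔT = 17.8 K
ΔV = 57.2 × 8.118×10⁻⁴ × 17.8 = 0.827 L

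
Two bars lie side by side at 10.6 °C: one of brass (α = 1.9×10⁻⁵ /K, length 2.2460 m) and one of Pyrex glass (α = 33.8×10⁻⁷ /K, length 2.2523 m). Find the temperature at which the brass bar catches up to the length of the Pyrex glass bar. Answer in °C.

L₁(1 + α₁ΔT) = L₂(1 + α₂ΔT) ⇒ ΔT = (L₂ − L₁)/(α₁L₁ − α₂L₂)
L₂ − L₁ = 2.2523 − 2.2460 = 6.30×10⁻³ m
α₁L₁ − α₂L₂ = 1.9×10⁻⁵×2.2460 − 33.8×10⁻⁷×2.2523 = 3.5061226×10⁻⁵ m/K
ΔT = 6.30×10⁻³ / 3.5061226×10⁻⁵ = 179.686 K
T = 10.6 + 179.686 = 190.286 °C

T = 190.3 °C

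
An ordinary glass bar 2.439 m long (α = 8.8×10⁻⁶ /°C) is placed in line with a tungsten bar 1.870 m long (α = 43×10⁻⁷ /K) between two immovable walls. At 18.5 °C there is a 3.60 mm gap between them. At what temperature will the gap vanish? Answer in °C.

T = 141 °C

Gap closes when ΔL₁ + ΔL₂ = 3.60 mm = 3.60×10⁻³ m
(α₁L₁ + α₂L₂)ΔT = g
α₁L₁ + α₂L₂ = 8.8×10⁻⁶×2.439 + 43×10⁻⁷×1.870 = 2.95042×10⁻⁵ m/K
ΔT = 3.60×10⁻³ / 2.95042×10⁻⁵ = 122.02 K
T = 18.5 + 122.02 = 140.52 °C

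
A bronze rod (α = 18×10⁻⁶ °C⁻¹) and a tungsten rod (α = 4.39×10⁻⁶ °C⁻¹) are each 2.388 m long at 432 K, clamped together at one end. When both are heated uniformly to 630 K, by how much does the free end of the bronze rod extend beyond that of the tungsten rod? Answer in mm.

6.44 mm

ΔT = 198 K
bronze: ΔL = 18×10⁻⁶ × 2.388 m × 198 = 8.5108×10⁻³ m = 8.5108 mm
tungsten: ΔL = 4.39×10⁻⁶ × 2.388 m × 198 = 2.0757×10⁻³ m = 2.0757 mm
difference = 8.5108 − 2.0757 = 6.4351 mm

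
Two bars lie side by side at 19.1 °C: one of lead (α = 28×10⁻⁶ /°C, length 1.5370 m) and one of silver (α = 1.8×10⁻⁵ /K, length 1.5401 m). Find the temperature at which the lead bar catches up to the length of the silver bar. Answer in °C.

Equal length when α₁L₁ΔT − α₂L₂ΔT = L₂ − L₁ = 3.10×10⁻³ m
α₁L₁ = 4.3036×10⁻⁵, α₂L₂ = 2.77218×10⁻⁵ → Δ(αL) = 1.53142×10⁻⁵ m/K
ΔT = 3.10×10⁻³ / 1.53142×10⁻⁵ = 202.427 K, so T = 19.1 + 202.427 = 221.527 °C

T = 221.5 °C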